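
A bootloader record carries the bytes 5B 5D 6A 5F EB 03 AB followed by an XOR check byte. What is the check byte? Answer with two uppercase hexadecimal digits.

XOR the bytes together:
  start with 0x5B
  0x5B ⊕ 0x5D = 0x06
  0x06 ⊕ 0x6A = 0x6C
  0x6C ⊕ 0x5F = 0x33
  0x33 ⊕ 0xEB = 0xD8
  0xD8 ⊕ 0x03 = 0xDB
  0xDB ⊕ 0xAB = 0x70

70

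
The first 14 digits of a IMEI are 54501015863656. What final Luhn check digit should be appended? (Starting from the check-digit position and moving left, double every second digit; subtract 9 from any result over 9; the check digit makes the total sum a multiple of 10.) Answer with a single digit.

4

Partial digits right→left: 6 5 6 3 6 8 5 1 0 1 0 5 4 5
Double every second digit counting from the check-digit position (so the 1st, 3rd, 5th, ... of the partial from the right).
  doubled (with −9 where >9): 3 3 3 1 0 0 8 → sum 18
  kept as-is: 5 3 8 1 1 5 5 → sum 28
Total = 18 + 28 = 46.
Check digit = (10 − (46 mod 10)) mod 10 = 4.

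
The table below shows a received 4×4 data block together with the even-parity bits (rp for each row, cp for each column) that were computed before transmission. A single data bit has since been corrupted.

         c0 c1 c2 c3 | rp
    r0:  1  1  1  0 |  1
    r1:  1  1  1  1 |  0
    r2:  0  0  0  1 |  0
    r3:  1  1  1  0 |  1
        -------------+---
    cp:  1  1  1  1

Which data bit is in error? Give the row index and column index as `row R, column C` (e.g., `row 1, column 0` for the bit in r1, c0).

Recompute each row's even parity and compare to rp:
  r0: data parity 1, sent rp 1 → ok
  r1: data parity 0, sent rp 0 → ok
  r2: data parity 1, sent rp 0 → mismatch
  r3: data parity 1, sent rp 1 → ok
Recompute each column's even parity and compare to cp:
  c0: data parity 1, sent cp 1 → ok
  c1: data parity 1, sent cp 1 → ok
  c2: data parity 1, sent cp 1 → ok
  c3: data parity 0, sent cp 1 → mismatch
Exactly one row (r2) and one column (c3) fail → the flipped bit is at their intersection.

row 2, column 3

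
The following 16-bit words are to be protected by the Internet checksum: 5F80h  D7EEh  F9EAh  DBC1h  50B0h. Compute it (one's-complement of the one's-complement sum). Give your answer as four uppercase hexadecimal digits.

One's-complement addition (fold any carry out of bit 15 back into bit 0):
  0x5F80 + 0xD7EE = 0x1376E → wrap carry → 0x376F
  0x376F + 0xF9EA = 0x13159 → wrap carry → 0x315A
  0x315A + 0xDBC1 = 0x10D1B → wrap carry → 0x0D1C
  0x0D1C + 0x50B0 = 0x05DCC
One's-complement sum = 0x5DCC.
Checksum = ~0x5DCC & 0xFFFF = 0xA233.

A233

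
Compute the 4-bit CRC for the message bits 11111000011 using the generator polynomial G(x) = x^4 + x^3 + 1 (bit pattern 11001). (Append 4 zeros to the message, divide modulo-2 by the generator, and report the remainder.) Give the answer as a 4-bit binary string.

Append 4 zeros: 111110000110000. Divide by 11001 (XOR where the leading bit is 1):
  pos 0: 11111 XOR 11001 = 00110
  pos 2: 11000 XOR 11001 = 00001
  pos 6: 10011 XOR 11001 = 01010
  pos 7: 10100 XOR 11001 = 01101
  pos 8: 11010 XOR 11001 = 00011
Remainder (last 4 bits) = 1100. This is the CRC / FCS.

1100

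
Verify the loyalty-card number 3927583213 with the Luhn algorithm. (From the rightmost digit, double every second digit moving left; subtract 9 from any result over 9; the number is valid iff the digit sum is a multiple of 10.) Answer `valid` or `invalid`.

From the right, keep odd positions and double even positions (subtract 9 from any doubled value over 9):
  doubled (positions 2,4,...): 2 6 1 4 6 → sum 19
  kept (positions 1,3,...): 3 2 8 7 9 → sum 29
Total = 48.
48 mod 10 = 8, so the number is invalid.

invalid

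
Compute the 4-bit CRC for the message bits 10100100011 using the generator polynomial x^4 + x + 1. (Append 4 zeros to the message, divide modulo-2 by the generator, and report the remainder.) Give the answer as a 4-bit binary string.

Append 4 zeros: 101001000110000. Divide by 10011 (XOR where the leading bit is 1):
  pos 0: 10100 XOR 10011 = 00111
  pos 2: 11110 XOR 10011 = 01101
  pos 3: 11010 XOR 10011 = 01001
  pos 4: 10010 XOR 10011 = 00001
  pos 8: 11100 XOR 10011 = 01111
  pos 9: 11110 XOR 10011 = 01101
  pos 10: 11010 XOR 10011 = 01001
Remainder (last 4 bits) = 1001. This is the CRC / FCS.

1001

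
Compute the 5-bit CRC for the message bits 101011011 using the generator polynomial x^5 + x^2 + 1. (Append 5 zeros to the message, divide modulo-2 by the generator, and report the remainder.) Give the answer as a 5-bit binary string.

00011

Append 5 zeros: 10101101100000. Divide by 100101 (XOR where the leading bit is 1):
  pos 0: 101011 XOR 100101 = 001110
  pos 2: 111001 XOR 100101 = 011100
  pos 3: 111001 XOR 100101 = 011100
  pos 4: 111000 XOR 100101 = 011101
  pos 5: 111010 XOR 100101 = 011111
  pos 6: 111110 XOR 100101 = 011011
  pos 7: 110110 XOR 100101 = 010011
  pos 8: 100110 XOR 100101 = 000011
Remainder (last 5 bits) = 00011. This is the CRC / FCS.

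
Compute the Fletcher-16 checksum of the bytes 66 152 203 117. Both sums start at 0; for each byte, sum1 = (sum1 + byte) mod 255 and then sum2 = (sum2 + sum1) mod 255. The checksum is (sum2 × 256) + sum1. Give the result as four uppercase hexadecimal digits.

DF1C

Running sums (mod 255):
  after byte 0 (66): sum1=66, sum2=66
  after byte 1 (152): sum1=218, sum2=29
  after byte 2 (203): sum1=166, sum2=195
  after byte 3 (117): sum1=28, sum2=223
Checksum = sum2·256 + sum1 = 223·256 + 28 = 57116 = 0xDF1C.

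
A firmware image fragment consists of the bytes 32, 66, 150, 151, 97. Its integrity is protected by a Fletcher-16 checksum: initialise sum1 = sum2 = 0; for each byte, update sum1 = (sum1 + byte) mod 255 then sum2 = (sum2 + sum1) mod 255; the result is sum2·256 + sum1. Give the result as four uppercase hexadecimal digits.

Running sums (mod 255):
  after byte 0 (32): sum1=32, sum2=32
  after byte 1 (66): sum1=98, sum2=130
  after byte 2 (150): sum1=248, sum2=123
  after byte 3 (151): sum1=144, sum2=12
  after byte 4 (97): sum1=241, sum2=253
Checksum = sum2·256 + sum1 = 253·256 + 241 = 65009 = 0xFDF1.

FDF1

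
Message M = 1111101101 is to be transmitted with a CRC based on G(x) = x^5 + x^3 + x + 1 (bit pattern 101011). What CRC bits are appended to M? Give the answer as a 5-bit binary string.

Append 5 zeros: 111110110100000. Divide by 101011 (XOR where the leading bit is 1):
  pos 0: 111110 XOR 101011 = 010101
  pos 1: 101011 XOR 101011 = 000000
  pos 7: 101000 XOR 101011 = 000011
Remainder (last 5 bits) = 01100. This is the CRC / FCS.

01100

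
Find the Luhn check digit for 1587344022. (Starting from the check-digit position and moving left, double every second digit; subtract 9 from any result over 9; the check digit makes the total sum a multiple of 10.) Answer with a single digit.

Partial digits right→left: 2 2 0 4 4 3 7 8 5 1
Double every second digit counting from the check-digit position (so the 1st, 3rd, 5th, ... of the partial from the right).
  doubled (with −9 where >9): 4 0 8 5 1 → sum 18
  kept as-is: 2 4 3 8 1 → sum 18
Total = 18 + 18 = 36.
Check digit = (10 − (36 mod 10)) mod 10 = 4.

4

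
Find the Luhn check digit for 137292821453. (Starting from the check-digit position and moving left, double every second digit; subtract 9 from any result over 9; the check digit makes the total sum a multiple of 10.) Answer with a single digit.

Partial digits right→left: 3 5 4 1 2 8 2 9 2 7 3 1
Double every second digit counting from the check-digit position (so the 1st, 3rd, 5th, ... of the partial from the right).
  doubled (with −9 where >9): 6 8 4 4 4 6 → sum 32
  kept as-is: 5 1 8 9 7 1 → sum 31
Total = 32 + 31 = 63.
Check digit = (10 − (63 mod 10)) mod 10 = 7.

7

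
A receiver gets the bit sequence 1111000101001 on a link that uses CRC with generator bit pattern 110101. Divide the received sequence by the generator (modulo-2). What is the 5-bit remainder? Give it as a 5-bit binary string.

Modulo-2 division of 1111000101001 by 110101:
  pos 0: 111100 XOR 110101 = 001001
  pos 2: 100101 XOR 110101 = 010000
  pos 3: 100000 XOR 110101 = 010101
  pos 4: 101011 XOR 110101 = 011110
  pos 5: 111100 XOR 110101 = 001001
  pos 7: 100101 XOR 110101 = 010000
Remainder = 10000 (nonzero — an error is detected).

10000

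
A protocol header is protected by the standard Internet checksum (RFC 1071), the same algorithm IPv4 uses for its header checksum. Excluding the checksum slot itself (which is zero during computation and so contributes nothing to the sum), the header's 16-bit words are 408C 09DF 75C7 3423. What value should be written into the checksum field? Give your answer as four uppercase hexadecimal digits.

One's-complement addition (fold any carry out of bit 15 back into bit 0):
  0x408C + 0x09DF = 0x04A6B
  0x4A6B + 0x75C7 = 0x0C032
  0xC032 + 0x3423 = 0x0F455
One's-complement sum = 0xF455.
Checksum = ~0xF455 & 0xFFFF = 0x0BAA.

0BAA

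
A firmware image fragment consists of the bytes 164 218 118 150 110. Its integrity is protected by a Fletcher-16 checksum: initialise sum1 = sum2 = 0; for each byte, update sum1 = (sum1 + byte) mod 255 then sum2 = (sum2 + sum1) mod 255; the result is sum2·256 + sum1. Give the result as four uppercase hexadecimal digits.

A1FA

Running sums (mod 255):
  after byte 0 (164): sum1=164, sum2=164
  after byte 1 (218): sum1=127, sum2=36
  after byte 2 (118): sum1=245, sum2=26
  after byte 3 (150): sum1=140, sum2=166
  after byte 4 (110): sum1=250, sum2=161
Checksum = sum2·256 + sum1 = 161·256 + 250 = 41466 = 0xA1FA.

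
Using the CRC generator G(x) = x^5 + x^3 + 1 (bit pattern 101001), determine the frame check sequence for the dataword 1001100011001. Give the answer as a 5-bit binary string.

00000

Append 5 zeros: 100110001100100000. Divide by 101001 (XOR where the leading bit is 1):
  pos 0: 100110 XOR 101001 = 001111
  pos 2: 111100 XOR 101001 = 010101
  pos 3: 101011 XOR 101001 = 000010
  pos 7: 101001 XOR 101001 = 000000
Remainder (last 5 bits) = 00000. This is the CRC / FCS.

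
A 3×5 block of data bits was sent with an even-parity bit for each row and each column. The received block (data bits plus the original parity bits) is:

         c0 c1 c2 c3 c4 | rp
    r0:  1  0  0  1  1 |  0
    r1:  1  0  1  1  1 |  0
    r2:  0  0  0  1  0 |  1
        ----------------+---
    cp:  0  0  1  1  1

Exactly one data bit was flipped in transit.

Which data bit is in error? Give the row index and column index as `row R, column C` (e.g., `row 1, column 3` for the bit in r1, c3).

Recompute each row's even parity and compare to rp:
  r0: data parity 1, sent rp 0 → mismatch
  r1: data parity 0, sent rp 0 → ok
  r2: data parity 1, sent rp 1 → ok
Recompute each column's even parity and compare to cp:
  c0: data parity 0, sent cp 0 → ok
  c1: data parity 0, sent cp 0 → ok
  c2: data parity 1, sent cp 1 → ok
  c3: data parity 1, sent cp 1 → ok
  c4: data parity 0, sent cp 1 → mismatch
Exactly one row (r0) and one column (c4) fail → the flipped bit is at their intersection.

row 0, column 4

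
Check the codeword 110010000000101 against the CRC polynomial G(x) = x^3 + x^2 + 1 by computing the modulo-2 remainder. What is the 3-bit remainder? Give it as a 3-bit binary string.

Modulo-2 division of 110010000000101 by 1101:
  pos 0: 1100 XOR 1101 = 0001
  pos 3: 1100 XOR 1101 = 0001
  pos 6: 1000 XOR 1101 = 0101
  pos 7: 1010 XOR 1101 = 0111
  pos 8: 1110 XOR 1101 = 0011
  pos 10: 1110 XOR 1101 = 0011
Remainder = 111 (nonzero — an error is detected).

111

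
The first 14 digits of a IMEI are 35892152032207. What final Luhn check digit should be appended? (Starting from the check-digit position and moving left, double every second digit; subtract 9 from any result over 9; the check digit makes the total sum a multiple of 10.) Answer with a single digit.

9

Partial digits right→left: 7 0 2 2 3 0 2 5 1 2 9 8 5 3
Double every second digit counting from the check-digit position (so the 1st, 3rd, 5th, ... of the partial from the right).
  doubled (with −9 where >9): 5 4 6 4 2 9 1 → sum 31
  kept as-is: 0 2 0 5 2 8 3 → sum 20
Total = 31 + 20 = 51.
Check digit = (10 − (51 mod 10)) mod 10 = 9.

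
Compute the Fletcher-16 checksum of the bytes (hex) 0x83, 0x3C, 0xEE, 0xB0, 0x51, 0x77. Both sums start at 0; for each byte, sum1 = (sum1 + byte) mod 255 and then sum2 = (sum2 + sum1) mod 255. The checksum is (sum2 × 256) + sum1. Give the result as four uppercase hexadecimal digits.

2A28

Running sums (mod 255):
  after byte 0 (0x83): sum1=131, sum2=131
  after byte 1 (0x3C): sum1=191, sum2=67
  after byte 2 (0xEE): sum1=174, sum2=241
  after byte 3 (0xB0): sum1=95, sum2=81
  after byte 4 (0x51): sum1=176, sum2=2
  after byte 5 (0x77): sum1=40, sum2=42
Checksum = sum2·256 + sum1 = 42·256 + 40 = 10792 = 0x2A28.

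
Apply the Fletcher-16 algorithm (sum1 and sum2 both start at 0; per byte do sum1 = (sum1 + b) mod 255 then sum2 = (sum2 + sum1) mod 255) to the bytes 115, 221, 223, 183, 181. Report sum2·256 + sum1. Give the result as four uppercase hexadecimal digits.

7D9E

Running sums (mod 255):
  after byte 0 (115): sum1=115, sum2=115
  after byte 1 (221): sum1=81, sum2=196
  after byte 2 (223): sum1=49, sum2=245
  after byte 3 (183): sum1=232, sum2=222
  after byte 4 (181): sum1=158, sum2=125
Checksum = sum2·256 + sum1 = 125·256 + 158 = 32158 = 0x7D9E.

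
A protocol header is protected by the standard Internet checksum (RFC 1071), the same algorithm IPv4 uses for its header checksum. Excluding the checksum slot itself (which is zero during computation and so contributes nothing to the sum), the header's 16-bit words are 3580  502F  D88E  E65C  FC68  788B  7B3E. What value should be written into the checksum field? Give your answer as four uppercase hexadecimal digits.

One's-complement addition (fold any carry out of bit 15 back into bit 0):
  0x3580 + 0x502F = 0x085AF
  0x85AF + 0xD88E = 0x15E3D → wrap carry → 0x5E3E
  0x5E3E + 0xE65C = 0x1449A → wrap carry → 0x449B
  0x449B + 0xFC68 = 0x14103 → wrap carry → 0x4104
  0x4104 + 0x788B = 0x0B98F
  0xB98F + 0x7B3E = 0x134CD → wrap carry → 0x34CE
One's-complement sum = 0x34CE.
Checksum = ~0x34CE & 0xFFFF = 0xCB31.

CB31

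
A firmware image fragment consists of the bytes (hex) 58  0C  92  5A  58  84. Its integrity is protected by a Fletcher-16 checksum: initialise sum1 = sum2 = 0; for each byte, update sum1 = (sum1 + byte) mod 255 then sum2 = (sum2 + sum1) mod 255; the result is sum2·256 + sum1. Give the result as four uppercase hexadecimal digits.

DC2E

Running sums (mod 255):
  after byte 0 (58): sum1=88, sum2=88
  after byte 1 (0C): sum1=100, sum2=188
  after byte 2 (92): sum1=246, sum2=179
  after byte 3 (5A): sum1=81, sum2=5
  after byte 4 (58): sum1=169, sum2=174
  after byte 5 (84): sum1=46, sum2=220
Checksum = sum2·256 + sum1 = 220·256 + 46 = 56366 = 0xDC2E.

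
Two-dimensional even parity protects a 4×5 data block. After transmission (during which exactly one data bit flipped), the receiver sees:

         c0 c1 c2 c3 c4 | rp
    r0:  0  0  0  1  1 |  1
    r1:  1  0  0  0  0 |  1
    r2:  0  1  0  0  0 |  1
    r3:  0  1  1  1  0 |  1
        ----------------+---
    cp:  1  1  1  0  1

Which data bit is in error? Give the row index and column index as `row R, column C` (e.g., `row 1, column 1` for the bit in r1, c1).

Recompute each row's even parity and compare to rp:
  r0: data parity 0, sent rp 1 → mismatch
  r1: data parity 1, sent rp 1 → ok
  r2: data parity 1, sent rp 1 → ok
  r3: data parity 1, sent rp 1 → ok
Recompute each column's even parity and compare to cp:
  c0: data parity 1, sent cp 1 → ok
  c1: data parity 0, sent cp 1 → mismatch
  c2: data parity 1, sent cp 1 → ok
  c3: data parity 0, sent cp 0 → ok
  c4: data parity 1, sent cp 1 → ok
Exactly one row (r0) and one column (c1) fail → the flipped bit is at their intersection.

row 0, column 1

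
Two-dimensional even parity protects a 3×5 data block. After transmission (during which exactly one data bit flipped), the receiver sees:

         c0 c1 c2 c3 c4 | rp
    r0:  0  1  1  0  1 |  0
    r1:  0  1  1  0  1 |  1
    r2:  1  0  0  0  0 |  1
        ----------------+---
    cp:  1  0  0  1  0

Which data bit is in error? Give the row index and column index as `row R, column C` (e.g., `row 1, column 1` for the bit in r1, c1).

row 0, column 3

Recompute each row's even parity and compare to rp:
  r0: data parity 1, sent rp 0 → mismatch
  r1: data parity 1, sent rp 1 → ok
  r2: data parity 1, sent rp 1 → ok
Recompute each column's even parity and compare to cp:
  c0: data parity 1, sent cp 1 → ok
  c1: data parity 0, sent cp 0 → ok
  c2: data parity 0, sent cp 0 → ok
  c3: data parity 0, sent cp 1 → mismatch
  c4: data parity 0, sent cp 0 → ok
Exactly one row (r0) and one column (c3) fail → the flipped bit is at their intersection.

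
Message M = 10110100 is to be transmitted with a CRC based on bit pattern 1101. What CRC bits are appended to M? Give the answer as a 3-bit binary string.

101

Append 3 zeros: 10110100000. Divide by 1101 (XOR where the leading bit is 1):
  pos 0: 1011 XOR 1101 = 0110
  pos 1: 1100 XOR 1101 = 0001
  pos 4: 1100 XOR 1101 = 0001
  pos 7: 1000 XOR 1101 = 0101
Remainder (last 3 bits) = 101. This is the CRC / FCS.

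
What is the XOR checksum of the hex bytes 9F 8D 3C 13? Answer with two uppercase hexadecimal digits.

XOR the bytes together:
  start with 0x9F
  0x9F ⊕ 0x8D = 0x12
  0x12 ⊕ 0x3C = 0x2E
  0x2E ⊕ 0x13 = 0x3D

3D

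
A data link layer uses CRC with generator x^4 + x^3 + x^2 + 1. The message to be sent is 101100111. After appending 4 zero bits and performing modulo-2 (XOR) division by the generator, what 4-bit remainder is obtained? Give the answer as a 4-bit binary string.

Append 4 zeros: 1011001110000. Divide by 11101 (XOR where the leading bit is 1):
  pos 0: 10110 XOR 11101 = 01011
  pos 1: 10110 XOR 11101 = 01011
  pos 2: 10111 XOR 11101 = 01010
  pos 3: 10101 XOR 11101 = 01000
  pos 4: 10001 XOR 11101 = 01100
  pos 5: 11000 XOR 11101 = 00101
  pos 7: 10100 XOR 11101 = 01001
  pos 8: 10010 XOR 11101 = 01111
Remainder (last 4 bits) = 1111. This is the CRC / FCS.

1111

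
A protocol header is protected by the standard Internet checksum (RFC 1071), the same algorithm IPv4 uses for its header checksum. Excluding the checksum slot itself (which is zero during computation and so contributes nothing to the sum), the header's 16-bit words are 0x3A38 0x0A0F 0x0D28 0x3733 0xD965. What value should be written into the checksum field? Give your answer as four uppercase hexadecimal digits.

One's-complement addition (fold any carry out of bit 15 back into bit 0):
  0x3A38 + 0x0A0F = 0x04447
  0x4447 + 0x0D28 = 0x0516F
  0x516F + 0x3733 = 0x088A2
  0x88A2 + 0xD965 = 0x16207 → wrap carry → 0x6208
One's-complement sum = 0x6208.
Checksum = ~0x6208 & 0xFFFF = 0x9DF7.

9DF7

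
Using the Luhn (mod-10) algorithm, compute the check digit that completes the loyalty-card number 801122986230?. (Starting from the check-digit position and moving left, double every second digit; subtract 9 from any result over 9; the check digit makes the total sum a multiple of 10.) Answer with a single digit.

4

Partial digits right→left: 0 3 2 6 8 9 2 2 1 1 0 8
Double every second digit counting from the check-digit position (so the 1st, 3rd, 5th, ... of the partial from the right).
  doubled (with −9 where >9): 0 4 7 4 2 0 → sum 17
  kept as-is: 3 6 9 2 1 8 → sum 29
Total = 17 + 29 = 46.
Check digit = (10 − (46 mod 10)) mod 10 = 4.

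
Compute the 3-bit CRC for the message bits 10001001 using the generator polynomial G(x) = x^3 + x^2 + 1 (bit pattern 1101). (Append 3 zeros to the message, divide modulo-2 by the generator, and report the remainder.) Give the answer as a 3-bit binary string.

Append 3 zeros: 10001001000. Divide by 1101 (XOR where the leading bit is 1):
  pos 0: 1000 XOR 1101 = 0101
  pos 1: 1011 XOR 1101 = 0110
  pos 2: 1100 XOR 1101 = 0001
  pos 5: 1010 XOR 1101 = 0111
  pos 6: 1110 XOR 1101 = 0011
Remainder (last 3 bits) = 110. This is the CRC / FCS.

110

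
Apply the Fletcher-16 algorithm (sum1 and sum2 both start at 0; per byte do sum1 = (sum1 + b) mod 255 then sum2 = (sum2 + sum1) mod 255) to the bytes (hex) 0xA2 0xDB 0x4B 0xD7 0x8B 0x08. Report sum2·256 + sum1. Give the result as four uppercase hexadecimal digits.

EE35

Running sums (mod 255):
  after byte 0 (0xA2): sum1=162, sum2=162
  after byte 1 (0xDB): sum1=126, sum2=33
  after byte 2 (0x4B): sum1=201, sum2=234
  after byte 3 (0xD7): sum1=161, sum2=140
  after byte 4 (0x8B): sum1=45, sum2=185
  after byte 5 (0x08): sum1=53, sum2=238
Checksum = sum2·256 + sum1 = 238·256 + 53 = 60981 = 0xEE35.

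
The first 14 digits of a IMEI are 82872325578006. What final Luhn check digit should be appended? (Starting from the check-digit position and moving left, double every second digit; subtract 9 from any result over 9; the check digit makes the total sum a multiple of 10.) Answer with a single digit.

3

Partial digits right→left: 6 0 0 8 7 5 5 2 3 2 7 8 2 8
Double every second digit counting from the check-digit position (so the 1st, 3rd, 5th, ... of the partial from the right).
  doubled (with −9 where >9): 3 0 5 1 6 5 4 → sum 24
  kept as-is: 0 8 5 2 2 8 8 → sum 33
Total = 24 + 33 = 57.
Check digit = (10 − (57 mod 10)) mod 10 = 3.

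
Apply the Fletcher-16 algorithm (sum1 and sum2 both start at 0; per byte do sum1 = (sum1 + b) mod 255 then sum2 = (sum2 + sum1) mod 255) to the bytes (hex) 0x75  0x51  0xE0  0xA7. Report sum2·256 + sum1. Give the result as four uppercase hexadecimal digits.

Running sums (mod 255):
  after byte 0 (0x75): sum1=117, sum2=117
  after byte 1 (0x51): sum1=198, sum2=60
  after byte 2 (0xE0): sum1=167, sum2=227
  after byte 3 (0xA7): sum1=79, sum2=51
Checksum = sum2·256 + sum1 = 51·256 + 79 = 13135 = 0x334F.

334F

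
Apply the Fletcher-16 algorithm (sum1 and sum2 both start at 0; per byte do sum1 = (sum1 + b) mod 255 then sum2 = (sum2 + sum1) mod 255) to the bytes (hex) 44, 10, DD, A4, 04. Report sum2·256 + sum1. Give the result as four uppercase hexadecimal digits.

7CDA

Running sums (mod 255):
  after byte 0 (44): sum1=68, sum2=68
  after byte 1 (10): sum1=84, sum2=152
  after byte 2 (DD): sum1=50, sum2=202
  after byte 3 (A4): sum1=214, sum2=161
  after byte 4 (04): sum1=218, sum2=124
Checksum = sum2·256 + sum1 = 124·256 + 218 = 31962 = 0x7CDA.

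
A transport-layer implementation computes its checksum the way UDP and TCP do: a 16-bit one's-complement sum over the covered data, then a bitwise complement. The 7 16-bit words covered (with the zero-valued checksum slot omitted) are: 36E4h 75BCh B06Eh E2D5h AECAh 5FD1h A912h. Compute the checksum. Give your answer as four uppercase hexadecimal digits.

One's-complement addition (fold any carry out of bit 15 back into bit 0):
  0x36E4 + 0x75BC = 0x0ACA0
  0xACA0 + 0xB06E = 0x15D0E → wrap carry → 0x5D0F
  0x5D0F + 0xE2D5 = 0x13FE4 → wrap carry → 0x3FE5
  0x3FE5 + 0xAECA = 0x0EEAF
  0xEEAF + 0x5FD1 = 0x14E80 → wrap carry → 0x4E81
  0x4E81 + 0xA912 = 0x0F793
One's-complement sum = 0xF793.
Checksum = ~0xF793 & 0xFFFF = 0x086C.

086C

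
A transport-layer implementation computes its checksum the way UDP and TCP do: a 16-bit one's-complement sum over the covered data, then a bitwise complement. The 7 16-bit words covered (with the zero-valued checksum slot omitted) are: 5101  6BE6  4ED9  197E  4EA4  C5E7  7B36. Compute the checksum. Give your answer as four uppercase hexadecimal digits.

4AFE

One's-complement addition (fold any carry out of bit 15 back into bit 0):
  0x5101 + 0x6BE6 = 0x0BCE7
  0xBCE7 + 0x4ED9 = 0x10BC0 → wrap carry → 0x0BC1
  0x0BC1 + 0x197E = 0x0253F
  0x253F + 0x4EA4 = 0x073E3
  0x73E3 + 0xC5E7 = 0x139CA → wrap carry → 0x39CB
  0x39CB + 0x7B36 = 0x0B501
One's-complement sum = 0xB501.
Checksum = ~0xB501 & 0xFFFF = 0x4AFE.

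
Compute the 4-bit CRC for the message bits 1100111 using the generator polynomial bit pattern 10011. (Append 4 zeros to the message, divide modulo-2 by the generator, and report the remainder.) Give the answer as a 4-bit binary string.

0100

Append 4 zeros: 11001110000. Divide by 10011 (XOR where the leading bit is 1):
  pos 0: 11001 XOR 10011 = 01010
  pos 1: 10101 XOR 10011 = 00110
  pos 3: 11010 XOR 10011 = 01001
  pos 4: 10010 XOR 10011 = 00001
Remainder (last 4 bits) = 0100. This is the CRC / FCS.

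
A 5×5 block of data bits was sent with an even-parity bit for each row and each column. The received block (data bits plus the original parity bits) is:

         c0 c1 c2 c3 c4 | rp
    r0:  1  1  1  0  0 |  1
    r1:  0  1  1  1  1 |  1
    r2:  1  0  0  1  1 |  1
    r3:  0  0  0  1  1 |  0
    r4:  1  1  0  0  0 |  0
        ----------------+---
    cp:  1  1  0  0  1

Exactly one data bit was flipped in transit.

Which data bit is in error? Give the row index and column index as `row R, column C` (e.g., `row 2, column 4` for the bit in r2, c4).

row 1, column 3

Recompute each row's even parity and compare to rp:
  r0: data parity 1, sent rp 1 → ok
  r1: data parity 0, sent rp 1 → mismatch
  r2: data parity 1, sent rp 1 → ok
  r3: data parity 0, sent rp 0 → ok
  r4: data parity 0, sent rp 0 → ok
Recompute each column's even parity and compare to cp:
  c0: data parity 1, sent cp 1 → ok
  c1: data parity 1, sent cp 1 → ok
  c2: data parity 0, sent cp 0 → ok
  c3: data parity 1, sent cp 0 → mismatch
  c4: data parity 1, sent cp 1 → ok
Exactly one row (r1) and one column (c3) fail → the flipped bit is at their intersection.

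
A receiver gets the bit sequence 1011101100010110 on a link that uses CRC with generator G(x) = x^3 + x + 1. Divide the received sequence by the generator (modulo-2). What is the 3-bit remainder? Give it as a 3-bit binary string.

Modulo-2 division of 1011101100010110 by 1011:
  pos 0: 1011 XOR 1011 = 0000
  pos 4: 1011 XOR 1011 = 0000
  pos 11: 1011 XOR 1011 = 0000
Remainder = 000 (zero — the frame passes the CRC check).

000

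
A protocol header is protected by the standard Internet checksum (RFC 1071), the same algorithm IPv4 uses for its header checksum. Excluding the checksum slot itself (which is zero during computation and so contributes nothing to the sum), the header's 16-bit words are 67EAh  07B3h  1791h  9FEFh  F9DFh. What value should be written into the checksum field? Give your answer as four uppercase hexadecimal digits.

DF01

One's-complement addition (fold any carry out of bit 15 back into bit 0):
  0x67EA + 0x07B3 = 0x06F9D
  0x6F9D + 0x1791 = 0x0872E
  0x872E + 0x9FEF = 0x1271D → wrap carry → 0x271E
  0x271E + 0xF9DF = 0x120FD → wrap carry → 0x20FE
One's-complement sum = 0x20FE.
Checksum = ~0x20FE & 0xFFFF = 0xDF01.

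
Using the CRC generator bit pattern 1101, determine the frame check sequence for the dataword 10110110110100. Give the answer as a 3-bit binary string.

001

Append 3 zeros: 10110110110100000. Divide by 1101 (XOR where the leading bit is 1):
  pos 0: 1011 XOR 1101 = 0110
  pos 1: 1100 XOR 1101 = 0001
  pos 4: 1110 XOR 1101 = 0011
  pos 6: 1111 XOR 1101 = 0010
  pos 8: 1001 XOR 1101 = 0100
  pos 9: 1000 XOR 1101 = 0101
  pos 10: 1010 XOR 1101 = 0111
  pos 11: 1110 XOR 1101 = 0011
  pos 13: 1100 XOR 1101 = 0001
Remainder (last 3 bits) = 001. This is the CRC / FCS.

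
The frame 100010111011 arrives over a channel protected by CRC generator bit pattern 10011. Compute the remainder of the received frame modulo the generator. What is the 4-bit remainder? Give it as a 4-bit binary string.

1011

Modulo-2 division of 100010111011 by 10011:
  pos 0: 10001 XOR 10011 = 00010
  pos 3: 10011 XOR 10011 = 00000
Remainder = 1011 (nonzero — an error is detected).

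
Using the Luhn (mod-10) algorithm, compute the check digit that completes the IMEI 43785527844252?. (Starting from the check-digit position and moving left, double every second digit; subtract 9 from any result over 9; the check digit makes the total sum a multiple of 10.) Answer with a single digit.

0

Partial digits right→left: 2 5 2 4 4 8 7 2 5 5 8 7 3 4
Double every second digit counting from the check-digit position (so the 1st, 3rd, 5th, ... of the partial from the right).
  doubled (with −9 where >9): 4 4 8 5 1 7 6 → sum 35
  kept as-is: 5 4 8 2 5 7 4 → sum 35
Total = 35 + 35 = 70.
Check digit = (10 − (70 mod 10)) mod 10 = 0.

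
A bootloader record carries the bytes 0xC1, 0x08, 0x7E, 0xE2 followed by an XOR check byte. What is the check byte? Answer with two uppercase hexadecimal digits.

55

XOR the bytes together:
  start with 0xC1
  0xC1 ⊕ 0x08 = 0xC9
  0xC9 ⊕ 0x7E = 0xB7
  0xB7 ⊕ 0xE2 = 0x55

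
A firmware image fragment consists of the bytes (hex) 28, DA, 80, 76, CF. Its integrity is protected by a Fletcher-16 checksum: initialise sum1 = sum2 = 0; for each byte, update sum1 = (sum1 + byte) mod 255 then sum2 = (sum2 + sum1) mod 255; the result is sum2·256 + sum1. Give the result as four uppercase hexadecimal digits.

72C9

Running sums (mod 255):
  after byte 0 (28): sum1=40, sum2=40
  after byte 1 (DA): sum1=3, sum2=43
  after byte 2 (80): sum1=131, sum2=174
  after byte 3 (76): sum1=249, sum2=168
  after byte 4 (CF): sum1=201, sum2=114
Checksum = sum2·256 + sum1 = 114·256 + 201 = 29385 = 0x72C9.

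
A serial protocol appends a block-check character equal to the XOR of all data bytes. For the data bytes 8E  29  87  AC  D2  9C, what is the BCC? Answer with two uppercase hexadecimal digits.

C2

XOR the bytes together:
  start with 0x8E
  0x8E ⊕ 0x29 = 0xA7
  0xA7 ⊕ 0x87 = 0x20
  0x20 ⊕ 0xAC = 0x8C
  0x8C ⊕ 0xD2 = 0x5E
  0x5E ⊕ 0x9C = 0xC2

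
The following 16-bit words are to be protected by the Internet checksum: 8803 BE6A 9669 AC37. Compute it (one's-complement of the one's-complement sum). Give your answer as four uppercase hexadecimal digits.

76F0

One's-complement addition (fold any carry out of bit 15 back into bit 0):
  0x8803 + 0xBE6A = 0x1466D → wrap carry → 0x466E
  0x466E + 0x9669 = 0x0DCD7
  0xDCD7 + 0xAC37 = 0x1890E → wrap carry → 0x890F
One's-complement sum = 0x890F.
Checksum = ~0x890F & 0xFFFF = 0x76F0.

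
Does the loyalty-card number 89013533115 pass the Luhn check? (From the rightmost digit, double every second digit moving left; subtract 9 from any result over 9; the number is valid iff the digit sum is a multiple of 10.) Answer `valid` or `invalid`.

From the right, keep odd positions and double even positions (subtract 9 from any doubled value over 9):
  doubled (positions 2,4,...): 2 6 1 2 9 → sum 20
  kept (positions 1,3,...): 5 1 3 3 0 8 → sum 20
Total = 40.
40 mod 10 = 0, so the number is valid.

valid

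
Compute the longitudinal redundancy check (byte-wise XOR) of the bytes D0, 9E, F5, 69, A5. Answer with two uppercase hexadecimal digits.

77

XOR the bytes together:
  start with 0xD0
  0xD0 ⊕ 0x9E = 0x4E
  0x4E ⊕ 0xF5 = 0xBB
  0xBB ⊕ 0x69 = 0xD2
  0xD2 ⊕ 0xA5 = 0x77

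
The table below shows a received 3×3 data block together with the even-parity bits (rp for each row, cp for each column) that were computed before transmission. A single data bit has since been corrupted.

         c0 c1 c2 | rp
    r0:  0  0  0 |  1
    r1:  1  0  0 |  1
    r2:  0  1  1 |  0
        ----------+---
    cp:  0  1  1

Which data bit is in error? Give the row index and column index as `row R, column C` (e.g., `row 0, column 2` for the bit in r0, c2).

Recompute each row's even parity and compare to rp:
  r0: data parity 0, sent rp 1 → mismatch
  r1: data parity 1, sent rp 1 → ok
  r2: data parity 0, sent rp 0 → ok
Recompute each column's even parity and compare to cp:
  c0: data parity 1, sent cp 0 → mismatch
  c1: data parity 1, sent cp 1 → ok
  c2: data parity 1, sent cp 1 → ok
Exactly one row (r0) and one column (c0) fail → the flipped bit is at their intersection.

row 0, column 0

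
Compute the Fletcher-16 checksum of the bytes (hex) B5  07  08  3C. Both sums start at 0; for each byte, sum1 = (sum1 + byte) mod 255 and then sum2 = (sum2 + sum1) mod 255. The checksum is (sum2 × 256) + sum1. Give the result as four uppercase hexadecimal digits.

Running sums (mod 255):
  after byte 0 (B5): sum1=181, sum2=181
  after byte 1 (07): sum1=188, sum2=114
  after byte 2 (08): sum1=196, sum2=55
  after byte 3 (3C): sum1=1, sum2=56
Checksum = sum2·256 + sum1 = 56·256 + 1 = 14337 = 0x3801.

3801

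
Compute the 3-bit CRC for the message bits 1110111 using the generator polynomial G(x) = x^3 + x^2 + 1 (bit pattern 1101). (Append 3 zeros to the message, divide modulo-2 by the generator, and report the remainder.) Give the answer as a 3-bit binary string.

Append 3 zeros: 1110111000. Divide by 1101 (XOR where the leading bit is 1):
  pos 0: 1110 XOR 1101 = 0011
  pos 2: 1111 XOR 1101 = 0010
  pos 4: 1010 XOR 1101 = 0111
  pos 5: 1110 XOR 1101 = 0011
Remainder (last 3 bits) = 110. This is the CRC / FCS.

110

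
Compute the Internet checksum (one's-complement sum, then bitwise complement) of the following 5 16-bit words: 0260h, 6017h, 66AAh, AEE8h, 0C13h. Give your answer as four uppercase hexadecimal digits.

One's-complement addition (fold any carry out of bit 15 back into bit 0):
  0x0260 + 0x6017 = 0x06277
  0x6277 + 0x66AA = 0x0C921
  0xC921 + 0xAEE8 = 0x17809 → wrap carry → 0x780A
  0x780A + 0x0C13 = 0x0841D
One's-complement sum = 0x841D.
Checksum = ~0x841D & 0xFFFF = 0x7BE2.

7BE2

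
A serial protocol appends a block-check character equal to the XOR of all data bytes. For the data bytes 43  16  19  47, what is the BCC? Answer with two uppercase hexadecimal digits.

0B

XOR the bytes together:
  start with 0x43
  0x43 ⊕ 0x16 = 0x55
  0x55 ⊕ 0x19 = 0x4C
  0x4C ⊕ 0x47 = 0x0B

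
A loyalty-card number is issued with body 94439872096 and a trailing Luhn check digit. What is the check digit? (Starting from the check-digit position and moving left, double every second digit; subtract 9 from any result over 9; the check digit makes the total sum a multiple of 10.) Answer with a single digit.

0

Partial digits right→left: 6 9 0 2 7 8 9 3 4 4 9
Double every second digit counting from the check-digit position (so the 1st, 3rd, 5th, ... of the partial from the right).
  doubled (with −9 where >9): 3 0 5 9 8 9 → sum 34
  kept as-is: 9 2 8 3 4 → sum 26
Total = 34 + 26 = 60.
Check digit = (10 − (60 mod 10)) mod 10 = 0.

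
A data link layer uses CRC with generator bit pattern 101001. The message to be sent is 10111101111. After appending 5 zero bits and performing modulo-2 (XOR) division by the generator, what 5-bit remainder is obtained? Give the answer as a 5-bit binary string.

Append 5 zeros: 1011110111100000. Divide by 101001 (XOR where the leading bit is 1):
  pos 0: 101111 XOR 101001 = 000110
  pos 3: 110011 XOR 101001 = 011010
  pos 4: 110101 XOR 101001 = 011100
  pos 5: 111001 XOR 101001 = 010000
  pos 6: 100000 XOR 101001 = 001001
  pos 8: 100100 XOR 101001 = 001101
  pos 10: 110100 XOR 101001 = 011101
Remainder (last 5 bits) = 11101. This is the CRC / FCS.

11101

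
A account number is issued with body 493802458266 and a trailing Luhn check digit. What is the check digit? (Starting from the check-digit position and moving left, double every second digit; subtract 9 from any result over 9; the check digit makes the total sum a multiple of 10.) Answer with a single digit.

7

Partial digits right→left: 6 6 2 8 5 4 2 0 8 3 9 4
Double every second digit counting from the check-digit position (so the 1st, 3rd, 5th, ... of the partial from the right).
  doubled (with −9 where >9): 3 4 1 4 7 9 → sum 28
  kept as-is: 6 8 4 0 3 4 → sum 25
Total = 28 + 25 = 53.
Check digit = (10 − (53 mod 10)) mod 10 = 7.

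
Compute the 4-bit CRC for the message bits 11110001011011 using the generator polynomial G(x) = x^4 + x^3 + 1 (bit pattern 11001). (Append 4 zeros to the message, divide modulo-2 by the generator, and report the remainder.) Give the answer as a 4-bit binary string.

1010

Append 4 zeros: 111100010110110000. Divide by 11001 (XOR where the leading bit is 1):
  pos 0: 11110 XOR 11001 = 00111
  pos 2: 11100 XOR 11001 = 00101
  pos 4: 10110 XOR 11001 = 01111
  pos 5: 11111 XOR 11001 = 00110
  pos 7: 11010 XOR 11001 = 00011
  pos 10: 11110 XOR 11001 = 00111
  pos 12: 11100 XOR 11001 = 00101
Remainder (last 4 bits) = 1010. This is the CRC / FCS.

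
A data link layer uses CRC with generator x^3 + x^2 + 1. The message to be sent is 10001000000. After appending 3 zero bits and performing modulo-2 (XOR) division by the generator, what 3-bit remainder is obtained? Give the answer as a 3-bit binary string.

Append 3 zeros: 10001000000000. Divide by 1101 (XOR where the leading bit is 1):
  pos 0: 1000 XOR 1101 = 0101
  pos 1: 1011 XOR 1101 = 0110
  pos 2: 1100 XOR 1101 = 0001
  pos 5: 1000 XOR 1101 = 0101
  pos 6: 1010 XOR 1101 = 0111
  pos 7: 1110 XOR 1101 = 0011
  pos 9: 1100 XOR 1101 = 0001
Remainder (last 3 bits) = 010. This is the CRC / FCS.

010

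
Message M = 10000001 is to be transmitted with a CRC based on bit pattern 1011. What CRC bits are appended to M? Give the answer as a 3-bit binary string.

Append 3 zeros: 10000001000. Divide by 1011 (XOR where the leading bit is 1):
  pos 0: 1000 XOR 1011 = 0011
  pos 2: 1100 XOR 1011 = 0111
  pos 3: 1110 XOR 1011 = 0101
  pos 4: 1011 XOR 1011 = 0000
Remainder (last 3 bits) = 000. This is the CRC / FCS.

000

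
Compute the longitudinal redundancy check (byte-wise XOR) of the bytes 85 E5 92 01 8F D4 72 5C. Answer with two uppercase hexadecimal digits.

XOR the bytes together:
  start with 0x85
  0x85 ⊕ 0xE5 = 0x60
  0x60 ⊕ 0x92 = 0xF2
  0xF2 ⊕ 0x01 = 0xF3
  0xF3 ⊕ 0x8F = 0x7C
  0x7C ⊕ 0xD4 = 0xA8
  0xA8 ⊕ 0x72 = 0xDA
  0xDA ⊕ 0x5C = 0x86

86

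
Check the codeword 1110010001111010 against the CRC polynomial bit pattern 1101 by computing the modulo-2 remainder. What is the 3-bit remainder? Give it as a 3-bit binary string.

101

Modulo-2 division of 1110010001111010 by 1101:
  pos 0: 1110 XOR 1101 = 0011
  pos 2: 1101 XOR 1101 = 0000
  pos 9: 1111 XOR 1101 = 0010
  pos 11: 1001 XOR 1101 = 0100
  pos 12: 1000 XOR 1101 = 0101
Remainder = 101 (nonzero — an error is detected).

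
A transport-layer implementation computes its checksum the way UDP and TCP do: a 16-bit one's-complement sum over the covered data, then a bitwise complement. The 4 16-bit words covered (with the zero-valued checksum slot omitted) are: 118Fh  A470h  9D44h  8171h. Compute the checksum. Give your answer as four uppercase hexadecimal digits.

One's-complement addition (fold any carry out of bit 15 back into bit 0):
  0x118F + 0xA470 = 0x0B5FF
  0xB5FF + 0x9D44 = 0x15343 → wrap carry → 0x5344
  0x5344 + 0x8171 = 0x0D4B5
One's-complement sum = 0xD4B5.
Checksum = ~0xD4B5 & 0xFFFF = 0x2B4A.

2B4A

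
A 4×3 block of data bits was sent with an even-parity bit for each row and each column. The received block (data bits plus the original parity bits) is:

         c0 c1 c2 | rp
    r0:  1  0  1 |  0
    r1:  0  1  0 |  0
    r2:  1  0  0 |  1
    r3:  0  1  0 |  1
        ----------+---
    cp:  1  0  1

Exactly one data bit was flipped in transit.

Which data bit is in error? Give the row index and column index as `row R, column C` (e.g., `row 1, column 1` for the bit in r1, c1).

row 1, column 0

Recompute each row's even parity and compare to rp:
  r0: data parity 0, sent rp 0 → ok
  r1: data parity 1, sent rp 0 → mismatch
  r2: data parity 1, sent rp 1 → ok
  r3: data parity 1, sent rp 1 → ok
Recompute each column's even parity and compare to cp:
  c0: data parity 0, sent cp 1 → mismatch
  c1: data parity 0, sent cp 0 → ok
  c2: data parity 1, sent cp 1 → ok
Exactly one row (r1) and one column (c0) fail → the flipped bit is at their intersection.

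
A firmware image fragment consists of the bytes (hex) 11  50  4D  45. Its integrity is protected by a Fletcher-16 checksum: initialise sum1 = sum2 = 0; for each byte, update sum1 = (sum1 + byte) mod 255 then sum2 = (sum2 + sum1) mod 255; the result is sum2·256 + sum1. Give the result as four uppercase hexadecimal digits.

Running sums (mod 255):
  after byte 0 (11): sum1=17, sum2=17
  after byte 1 (50): sum1=97, sum2=114
  after byte 2 (4D): sum1=174, sum2=33
  after byte 3 (45): sum1=243, sum2=21
Checksum = sum2·256 + sum1 = 21·256 + 243 = 5619 = 0x15F3.

15F3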